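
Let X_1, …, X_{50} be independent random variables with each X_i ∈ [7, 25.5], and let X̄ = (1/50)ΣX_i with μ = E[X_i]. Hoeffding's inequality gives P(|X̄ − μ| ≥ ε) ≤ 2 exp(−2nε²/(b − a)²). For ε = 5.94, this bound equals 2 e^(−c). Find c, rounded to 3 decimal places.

10.309

c = 2nε²/(b − a)² = 2·50·5.94² / 18.5² = 10.3093.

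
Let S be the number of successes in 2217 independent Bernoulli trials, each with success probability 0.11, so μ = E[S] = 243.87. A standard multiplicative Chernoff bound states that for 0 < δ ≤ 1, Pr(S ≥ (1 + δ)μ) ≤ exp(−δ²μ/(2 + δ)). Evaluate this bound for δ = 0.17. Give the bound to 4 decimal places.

Exponent = δ²μ/(2 + δ) = 0.17²·243.87/2.17 = 3.2479.
Bound = exp(−3.2479) = 0.03886.

0.0389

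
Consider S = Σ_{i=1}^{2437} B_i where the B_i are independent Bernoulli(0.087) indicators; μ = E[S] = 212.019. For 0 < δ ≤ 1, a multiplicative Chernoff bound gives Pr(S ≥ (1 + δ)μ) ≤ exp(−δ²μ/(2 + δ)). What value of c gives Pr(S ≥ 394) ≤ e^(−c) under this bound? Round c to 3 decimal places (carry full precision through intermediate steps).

54.647

Write 394 = (1 + δ)μ, so δ = 394/212.019 − 1 = 0.858324…
Then the exponent is δ²μ/(2 + δ) = (394 − μ)² / (μ·(2 + δ)) = 54.646941.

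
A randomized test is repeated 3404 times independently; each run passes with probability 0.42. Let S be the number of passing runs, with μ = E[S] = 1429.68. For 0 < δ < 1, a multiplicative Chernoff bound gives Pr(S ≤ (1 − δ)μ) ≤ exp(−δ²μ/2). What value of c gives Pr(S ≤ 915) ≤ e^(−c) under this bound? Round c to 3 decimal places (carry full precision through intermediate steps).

92.642

Write 915 = (1 − δ)μ, so δ = 1 − 915/1429.68 = 0.3599966…
Then the exponent is δ²μ/2 = (μ − 915)²/(2μ) = 92.641536.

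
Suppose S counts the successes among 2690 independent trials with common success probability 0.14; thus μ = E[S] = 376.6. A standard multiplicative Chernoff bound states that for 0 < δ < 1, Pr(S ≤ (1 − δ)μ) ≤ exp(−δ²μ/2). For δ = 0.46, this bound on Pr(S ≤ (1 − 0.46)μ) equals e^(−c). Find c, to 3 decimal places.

c = δ²μ/2 = 0.46²·376.6/2 = 39.8443.

39.844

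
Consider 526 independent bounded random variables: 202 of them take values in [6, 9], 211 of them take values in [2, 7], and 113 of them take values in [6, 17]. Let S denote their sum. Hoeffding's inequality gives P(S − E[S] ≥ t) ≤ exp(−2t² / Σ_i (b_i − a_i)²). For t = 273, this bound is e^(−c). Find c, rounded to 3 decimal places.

7.178

Σ(b_i − a_i)² = 202·3² + 211·5² + 113·11² = 20766.
c = 2t² / 20766 = 2·273² / 20766 = 7.1780.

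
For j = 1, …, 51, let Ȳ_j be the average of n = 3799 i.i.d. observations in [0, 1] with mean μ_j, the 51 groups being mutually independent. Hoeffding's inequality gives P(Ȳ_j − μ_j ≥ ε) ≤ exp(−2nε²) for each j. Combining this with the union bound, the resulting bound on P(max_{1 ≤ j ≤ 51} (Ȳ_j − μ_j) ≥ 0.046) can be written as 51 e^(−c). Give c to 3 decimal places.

Union bound over the 51 events: P(max_{1 ≤ j ≤ 51} (Ȳ_j − μ_j) ≥ 0.046) ≤ 51·exp(−2nε²) = 51 exp(−2·3799·0.046²).
So c = 2·3799·0.046² = 16.0774.

16.077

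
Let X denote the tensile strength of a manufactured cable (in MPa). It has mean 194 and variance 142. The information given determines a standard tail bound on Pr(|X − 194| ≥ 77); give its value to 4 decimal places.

Mean and variance are known, so Chebyshev's inequality applies.
Chebyshev: Pr(|X − μ| ≥ t) ≤ Var(X)/t².
Bound = 142 / 5929 = 0.0240.

0.0240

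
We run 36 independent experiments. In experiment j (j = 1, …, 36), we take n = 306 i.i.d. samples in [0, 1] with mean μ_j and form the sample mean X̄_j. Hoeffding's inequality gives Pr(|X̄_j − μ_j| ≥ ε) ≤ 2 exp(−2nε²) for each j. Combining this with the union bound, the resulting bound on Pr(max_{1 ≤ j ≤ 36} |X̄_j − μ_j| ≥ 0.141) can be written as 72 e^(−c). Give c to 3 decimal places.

12.167

Union bound over the 36 events: Pr(max_{1 ≤ j ≤ 36} |X̄_j − μ_j| ≥ 0.141) ≤ 36·2·exp(−2nε²) = 72 exp(−2·306·0.141²).
So c = 2·306·0.141² = 12.1672.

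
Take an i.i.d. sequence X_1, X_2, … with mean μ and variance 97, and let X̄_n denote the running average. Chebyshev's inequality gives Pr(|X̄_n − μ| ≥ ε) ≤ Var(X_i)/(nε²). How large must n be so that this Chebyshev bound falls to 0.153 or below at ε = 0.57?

1952

Require 97/(n·0.57²) ≤ 0.153, i.e. n ≥ 97/(0.153·0.57²) = 1951.329.
The smallest integer n is 1952.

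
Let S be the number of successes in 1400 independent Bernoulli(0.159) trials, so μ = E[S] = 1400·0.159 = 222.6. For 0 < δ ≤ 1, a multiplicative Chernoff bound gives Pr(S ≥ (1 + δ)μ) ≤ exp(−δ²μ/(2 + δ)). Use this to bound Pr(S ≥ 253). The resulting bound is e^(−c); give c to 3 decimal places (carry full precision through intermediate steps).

Write 253 = (1 + δ)μ, so δ = 253/222.6 − 1 = 0.1365678…
Then the exponent is δ²μ/(2 + δ) = (253 − μ)² / (μ·(2 + δ)) = 1.943146.

1.943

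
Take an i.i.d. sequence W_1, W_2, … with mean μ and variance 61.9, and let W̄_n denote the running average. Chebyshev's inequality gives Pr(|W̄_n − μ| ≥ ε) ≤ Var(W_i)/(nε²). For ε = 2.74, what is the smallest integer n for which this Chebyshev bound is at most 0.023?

359

Require 61.9/(n·2.74²) ≤ 0.023, i.e. n ≥ 61.9/(0.023·2.74²) = 358.477.
The smallest integer n is 359.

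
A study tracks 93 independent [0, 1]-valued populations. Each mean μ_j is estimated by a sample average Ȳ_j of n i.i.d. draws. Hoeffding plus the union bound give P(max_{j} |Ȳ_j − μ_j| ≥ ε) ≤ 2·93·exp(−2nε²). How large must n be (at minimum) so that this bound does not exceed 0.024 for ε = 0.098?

467

Need 2·93·exp(−2nε²) ≤ 0.024, i.e. exp(−2nε²) ≤ 0.024/186.
So 2nε² ≥ ln(186/0.024) = 8.955448.
Hence n ≥ 8.955448/(2·0.098²) = 466.235.
The smallest integer n is 467.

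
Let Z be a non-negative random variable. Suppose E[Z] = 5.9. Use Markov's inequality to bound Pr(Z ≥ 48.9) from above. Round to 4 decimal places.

Markov's inequality: for a non-negative random variable, Pr(Z ≥ a) ≤ E[Z]/a.
Here E[Z] = 5.9 and a = 48.9, so the bound is 5.9/48.9 = 0.1207.

0.1207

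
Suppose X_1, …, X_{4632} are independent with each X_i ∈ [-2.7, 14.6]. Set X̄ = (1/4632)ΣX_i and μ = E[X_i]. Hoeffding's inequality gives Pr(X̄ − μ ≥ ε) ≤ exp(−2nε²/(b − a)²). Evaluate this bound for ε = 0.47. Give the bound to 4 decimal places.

Exponent: 2nε²/(b − a)² = 2·4632·0.47² / 17.3² = 6.83757.
Bound = exp(−6.83757) = 0.00107.

0.0011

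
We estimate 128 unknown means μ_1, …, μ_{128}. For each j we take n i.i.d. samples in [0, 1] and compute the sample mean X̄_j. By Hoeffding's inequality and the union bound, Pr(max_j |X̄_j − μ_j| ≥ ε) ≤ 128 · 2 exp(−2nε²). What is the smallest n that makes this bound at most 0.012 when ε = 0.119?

352

Need 2·128·exp(−2nε²) ≤ 0.012, i.e. exp(−2nε²) ≤ 0.012/256.
So 2nε² ≥ ln(256/0.012) = 9.968026.
Hence n ≥ 9.968026/(2·0.119²) = 351.953.
The smallest integer n is 352.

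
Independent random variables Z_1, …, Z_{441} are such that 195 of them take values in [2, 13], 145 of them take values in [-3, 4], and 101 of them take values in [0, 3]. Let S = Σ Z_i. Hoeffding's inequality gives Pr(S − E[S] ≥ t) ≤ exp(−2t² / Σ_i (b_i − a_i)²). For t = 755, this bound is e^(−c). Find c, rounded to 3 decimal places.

36.067

Σ(b_i − a_i)² = 195·11² + 145·7² + 101·3² = 31609.
c = 2t² / 31609 = 2·755² / 31609 = 36.0673.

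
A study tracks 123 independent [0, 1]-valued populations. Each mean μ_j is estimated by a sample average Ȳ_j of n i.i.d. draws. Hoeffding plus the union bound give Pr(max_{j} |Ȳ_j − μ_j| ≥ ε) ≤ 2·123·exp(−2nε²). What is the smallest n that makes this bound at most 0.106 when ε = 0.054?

Need 2·123·exp(−2nε²) ≤ 0.106, i.e. exp(−2nε²) ≤ 0.106/246.
So 2nε² ≥ ln(246/0.106) = 7.749648.
Hence n ≥ 7.749648/(2·0.054²) = 1328.815.
The smallest integer n is 1329.

1329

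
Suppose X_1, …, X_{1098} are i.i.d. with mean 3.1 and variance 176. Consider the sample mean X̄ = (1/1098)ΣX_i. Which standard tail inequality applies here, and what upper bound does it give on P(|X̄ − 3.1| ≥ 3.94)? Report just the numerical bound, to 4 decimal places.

0.0103

With mean and variance of each term known, Chebyshev's inequality bounds the deviation of the sum (or sample mean).
Var(X̄) = Var(X_i)/n = 176/1098 = 0.16029.
Chebyshev: P(|X̄ − 3.1| ≥ 3.94) ≤ Var(X̄)/(3.94)² = 176/(1098·3.94²) = 0.0103.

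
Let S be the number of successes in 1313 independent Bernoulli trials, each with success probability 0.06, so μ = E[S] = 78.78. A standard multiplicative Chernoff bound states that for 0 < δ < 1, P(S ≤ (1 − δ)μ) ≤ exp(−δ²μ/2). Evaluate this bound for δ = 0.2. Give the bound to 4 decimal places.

Exponent = δ²μ/2 = 0.2²·78.78/2 = 1.5756.
Bound = exp(−1.5756) = 0.20688.

0.2069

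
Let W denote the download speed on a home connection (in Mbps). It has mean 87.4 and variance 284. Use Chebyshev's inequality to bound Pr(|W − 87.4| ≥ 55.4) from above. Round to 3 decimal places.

Chebyshev: Pr(|W − μ| ≥ t) ≤ Var(W)/t².
Bound = 284 / 3069.16 = 0.0925.

0.093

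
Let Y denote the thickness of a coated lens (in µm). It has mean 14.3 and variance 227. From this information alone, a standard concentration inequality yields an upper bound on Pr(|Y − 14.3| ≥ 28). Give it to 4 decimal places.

Mean and variance are known, so Chebyshev's inequality applies.
Chebyshev: Pr(|Y − μ| ≥ t) ≤ Var(Y)/t².
Bound = 227 / 784 = 0.2895.

0.2895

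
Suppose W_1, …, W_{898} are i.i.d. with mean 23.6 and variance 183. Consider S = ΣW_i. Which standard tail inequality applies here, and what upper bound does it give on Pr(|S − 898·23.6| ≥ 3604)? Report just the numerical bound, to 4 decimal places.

With mean and variance of each term known, Chebyshev's inequality bounds the deviation of the sum (or sample mean).
Var(S) = n·Var(W_i) = 898·183 = 164334.
Chebyshev: Pr(|S − 898·23.6| ≥ 3604) ≤ Var(S)/3604² = 164334/12988816 = 0.0127.

0.0127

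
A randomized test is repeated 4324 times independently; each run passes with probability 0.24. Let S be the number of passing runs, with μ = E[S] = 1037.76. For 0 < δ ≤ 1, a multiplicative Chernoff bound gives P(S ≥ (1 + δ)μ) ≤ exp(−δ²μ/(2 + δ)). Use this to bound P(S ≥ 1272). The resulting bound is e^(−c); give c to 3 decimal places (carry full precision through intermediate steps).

Write 1272 = (1 + δ)μ, so δ = 1272/1037.76 − 1 = 0.2257169…
Then the exponent is δ²μ/(2 + δ) = (1272 − μ)² / (μ·(2 + δ)) = 23.755012.

23.755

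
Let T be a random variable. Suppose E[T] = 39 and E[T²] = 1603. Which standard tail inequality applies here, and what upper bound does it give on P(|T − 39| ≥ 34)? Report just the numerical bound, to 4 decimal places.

0.0709

The first two moments determine the variance, so Chebyshev's inequality is the sharpest standard bound available.
Var(T) = E[T²] − (E[T])² = 1603 − 1521 = 82.
Chebyshev's inequality: P(|T − μ| ≥ t) ≤ Var(T)/t² = 82/1156 = 0.0709.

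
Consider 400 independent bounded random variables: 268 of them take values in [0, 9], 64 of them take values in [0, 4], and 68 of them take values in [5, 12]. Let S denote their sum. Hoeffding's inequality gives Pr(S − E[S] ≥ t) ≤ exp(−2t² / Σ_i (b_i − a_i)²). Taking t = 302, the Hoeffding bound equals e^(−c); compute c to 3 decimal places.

Σ(b_i − a_i)² = 268·9² + 64·4² + 68·7² = 26064.
c = 2t² / 26064 = 2·302² / 26064 = 6.9985.

6.998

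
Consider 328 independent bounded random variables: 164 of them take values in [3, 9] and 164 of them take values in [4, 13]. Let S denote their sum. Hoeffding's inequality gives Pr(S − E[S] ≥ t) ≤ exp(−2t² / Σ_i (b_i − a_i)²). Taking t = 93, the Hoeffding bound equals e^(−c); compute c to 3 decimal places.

Σ(b_i − a_i)² = 164·6² + 164·9² = 19188.
c = 2t² / 19188 = 2·93² / 19188 = 0.9015.

0.902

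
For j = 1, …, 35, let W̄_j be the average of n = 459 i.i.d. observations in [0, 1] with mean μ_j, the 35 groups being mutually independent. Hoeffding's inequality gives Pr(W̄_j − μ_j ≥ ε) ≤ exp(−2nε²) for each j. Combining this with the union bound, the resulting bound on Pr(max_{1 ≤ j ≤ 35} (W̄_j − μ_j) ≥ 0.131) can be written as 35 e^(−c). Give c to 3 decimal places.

15.754

Union bound over the 35 events: Pr(max_{1 ≤ j ≤ 35} (W̄_j − μ_j) ≥ 0.131) ≤ 35·exp(−2nε²) = 35 exp(−2·459·0.131²).
So c = 2·459·0.131² = 15.7538.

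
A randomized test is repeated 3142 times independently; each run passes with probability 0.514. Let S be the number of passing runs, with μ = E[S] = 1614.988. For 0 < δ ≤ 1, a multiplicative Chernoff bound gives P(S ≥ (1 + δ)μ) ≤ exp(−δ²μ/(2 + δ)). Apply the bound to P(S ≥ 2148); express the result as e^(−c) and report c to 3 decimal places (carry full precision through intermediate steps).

Write 2148 = (1 + δ)μ, so δ = 2148/1614.988 − 1 = 0.3300408…
Then the exponent is δ²μ/(2 + δ) = (2148 − μ)² / (μ·(2 + δ)) = 75.498990.

75.499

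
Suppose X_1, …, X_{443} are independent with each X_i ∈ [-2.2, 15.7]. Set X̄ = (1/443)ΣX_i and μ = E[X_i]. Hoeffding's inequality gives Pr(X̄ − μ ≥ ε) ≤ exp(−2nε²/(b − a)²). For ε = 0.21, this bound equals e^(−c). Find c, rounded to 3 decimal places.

c = 2nε²/(b − a)² = 2·443·0.21² / 17.9² = 0.1219.

0.122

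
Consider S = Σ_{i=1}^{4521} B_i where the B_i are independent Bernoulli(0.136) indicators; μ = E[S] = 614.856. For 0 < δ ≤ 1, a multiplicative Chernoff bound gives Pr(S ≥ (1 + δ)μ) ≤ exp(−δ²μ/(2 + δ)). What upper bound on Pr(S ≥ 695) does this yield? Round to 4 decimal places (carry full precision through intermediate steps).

0.0074

Write 695 = (1 + δ)μ, so δ = 695/614.856 − 1 = 0.130346…
Then the exponent is δ²μ/(2 + δ) = (695 − μ)² / (μ·(2 + δ)) = 4.903639.
Bound = exp(−4.903639) = 0.00742.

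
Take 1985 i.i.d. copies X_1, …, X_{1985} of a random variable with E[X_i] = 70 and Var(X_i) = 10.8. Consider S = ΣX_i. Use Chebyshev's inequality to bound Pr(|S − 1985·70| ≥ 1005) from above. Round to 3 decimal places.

Var(S) = n·Var(X_i) = 1985·10.8 = 21438.
Chebyshev: Pr(|S − 1985·70| ≥ 1005) ≤ Var(S)/1005² = 21438/1010025 = 0.0212.

0.021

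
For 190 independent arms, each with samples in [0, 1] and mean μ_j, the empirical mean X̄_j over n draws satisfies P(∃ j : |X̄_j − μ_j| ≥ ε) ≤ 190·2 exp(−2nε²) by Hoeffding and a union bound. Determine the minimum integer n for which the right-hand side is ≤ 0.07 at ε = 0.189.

121

Need 2·190·exp(−2nε²) ≤ 0.07, i.e. exp(−2nε²) ≤ 0.07/380.
So 2nε² ≥ ln(380/0.07) = 8.599431.
Hence n ≥ 8.599431/(2·0.189²) = 120.369.
The smallest integer n is 121.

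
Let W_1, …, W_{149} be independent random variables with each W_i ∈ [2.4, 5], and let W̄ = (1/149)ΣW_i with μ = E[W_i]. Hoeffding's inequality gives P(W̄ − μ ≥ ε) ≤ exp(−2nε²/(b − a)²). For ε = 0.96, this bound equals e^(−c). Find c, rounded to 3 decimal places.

40.627

c = 2nε²/(b − a)² = 2·149·0.96² / 2.6² = 40.6267.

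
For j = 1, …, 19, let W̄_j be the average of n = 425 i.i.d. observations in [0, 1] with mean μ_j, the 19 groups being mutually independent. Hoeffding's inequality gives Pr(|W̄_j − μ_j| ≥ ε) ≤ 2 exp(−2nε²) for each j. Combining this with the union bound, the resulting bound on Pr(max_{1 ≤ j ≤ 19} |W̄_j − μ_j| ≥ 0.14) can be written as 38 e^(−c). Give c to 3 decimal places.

16.660

Union bound over the 19 events: Pr(max_{1 ≤ j ≤ 19} |W̄_j − μ_j| ≥ 0.14) ≤ 19·2·exp(−2nε²) = 38 exp(−2·425·0.14²).
So c = 2·425·0.14² = 16.6600.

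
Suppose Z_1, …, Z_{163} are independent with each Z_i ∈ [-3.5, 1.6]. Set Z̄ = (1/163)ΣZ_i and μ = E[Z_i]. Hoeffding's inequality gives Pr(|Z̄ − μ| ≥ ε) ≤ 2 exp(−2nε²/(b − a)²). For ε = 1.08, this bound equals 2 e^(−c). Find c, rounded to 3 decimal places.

c = 2nε²/(b − a)² = 2·163·1.08² / 5.1² = 14.6192.

14.619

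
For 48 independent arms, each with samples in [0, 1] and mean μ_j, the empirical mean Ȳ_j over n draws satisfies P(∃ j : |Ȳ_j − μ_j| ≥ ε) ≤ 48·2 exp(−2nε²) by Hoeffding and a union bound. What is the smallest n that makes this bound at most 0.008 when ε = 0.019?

13010

Need 2·48·exp(−2nε²) ≤ 0.008, i.e. exp(−2nε²) ≤ 0.008/96.
So 2nε² ≥ ln(96/0.008) = 9.392662.
Hence n ≥ 9.392662/(2·0.019²) = 13009.227.
The smallest integer n is 13010.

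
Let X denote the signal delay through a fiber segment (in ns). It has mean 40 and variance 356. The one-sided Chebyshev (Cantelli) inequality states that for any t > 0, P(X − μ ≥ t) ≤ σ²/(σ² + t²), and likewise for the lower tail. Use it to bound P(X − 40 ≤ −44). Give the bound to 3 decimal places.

Here σ² = 356 and t = 44, so σ² + t² = 2292.
Cantelli's bound: 356/2292 = 0.1553.

0.155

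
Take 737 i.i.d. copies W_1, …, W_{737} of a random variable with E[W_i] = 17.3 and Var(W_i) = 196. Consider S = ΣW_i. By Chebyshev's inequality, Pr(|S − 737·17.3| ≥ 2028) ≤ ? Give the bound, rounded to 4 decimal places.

0.0351

Var(S) = n·Var(W_i) = 737·196 = 144452.
Chebyshev: Pr(|S − 737·17.3| ≥ 2028) ≤ Var(S)/2028² = 144452/4112784 = 0.0351.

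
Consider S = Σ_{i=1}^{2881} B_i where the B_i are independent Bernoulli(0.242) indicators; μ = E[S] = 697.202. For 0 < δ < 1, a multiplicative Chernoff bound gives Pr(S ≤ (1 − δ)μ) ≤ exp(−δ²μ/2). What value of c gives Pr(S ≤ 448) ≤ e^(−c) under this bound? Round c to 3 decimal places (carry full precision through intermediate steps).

Write 448 = (1 − δ)μ, so δ = 1 − 448/697.202 = 0.3574316…
Then the exponent is δ²μ/2 = (μ − 448)²/(2μ) = 44.536330.

44.536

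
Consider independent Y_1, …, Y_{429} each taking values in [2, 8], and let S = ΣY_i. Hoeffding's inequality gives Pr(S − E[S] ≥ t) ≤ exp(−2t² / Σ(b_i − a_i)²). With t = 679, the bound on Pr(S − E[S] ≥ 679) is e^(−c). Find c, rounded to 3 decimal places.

59.705

Σ(b_i − a_i)² = 429·(6)² = 15444.
c = 2t²/15444 = 2·679²/15444 = 59.7049.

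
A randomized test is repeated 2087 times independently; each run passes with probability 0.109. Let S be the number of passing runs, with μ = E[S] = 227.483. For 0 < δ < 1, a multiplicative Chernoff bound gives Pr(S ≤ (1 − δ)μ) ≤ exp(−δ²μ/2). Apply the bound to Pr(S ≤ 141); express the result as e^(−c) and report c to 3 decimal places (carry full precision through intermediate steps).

Write 141 = (1 − δ)μ, so δ = 1 − 141/227.483 = 0.3801735…
Then the exponent is δ²μ/2 = (μ − 141)²/(2μ) = 16.439271.

16.439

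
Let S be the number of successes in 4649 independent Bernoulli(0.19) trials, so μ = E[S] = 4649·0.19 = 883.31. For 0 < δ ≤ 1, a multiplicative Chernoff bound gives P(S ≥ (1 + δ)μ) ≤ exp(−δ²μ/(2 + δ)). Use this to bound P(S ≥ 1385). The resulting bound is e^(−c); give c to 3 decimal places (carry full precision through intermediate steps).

110.961

Write 1385 = (1 + δ)μ, so δ = 1385/883.31 − 1 = 0.5679659…
Then the exponent is δ²μ/(2 + δ) = (1385 − μ)² / (μ·(2 + δ)) = 110.960520.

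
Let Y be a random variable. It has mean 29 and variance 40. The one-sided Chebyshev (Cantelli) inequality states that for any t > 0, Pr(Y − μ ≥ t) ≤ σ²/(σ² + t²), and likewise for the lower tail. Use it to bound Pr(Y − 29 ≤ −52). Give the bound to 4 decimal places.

0.0146

Here σ² = 40 and t = 52, so σ² + t² = 2744.
Cantelli's bound: 40/2744 = 0.0146.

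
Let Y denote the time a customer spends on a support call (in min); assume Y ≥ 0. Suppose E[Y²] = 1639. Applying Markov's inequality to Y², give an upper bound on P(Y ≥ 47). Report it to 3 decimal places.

0.742

Since Y ≥ 0, the event {Y ≥ 47} is the same as {Y² ≥ 2209}.
Markov's inequality applied to Y² gives P(Y² ≥ 2209) ≤ E[Y²]/2209 = 1639/2209 = 0.7420.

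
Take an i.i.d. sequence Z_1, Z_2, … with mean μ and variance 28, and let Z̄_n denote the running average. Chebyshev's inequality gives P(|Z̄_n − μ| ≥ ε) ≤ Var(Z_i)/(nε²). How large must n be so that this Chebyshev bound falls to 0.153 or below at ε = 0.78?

301

Require 28/(n·0.78²) ≤ 0.153, i.e. n ≥ 28/(0.153·0.78²) = 300.800.
The smallest integer n is 301.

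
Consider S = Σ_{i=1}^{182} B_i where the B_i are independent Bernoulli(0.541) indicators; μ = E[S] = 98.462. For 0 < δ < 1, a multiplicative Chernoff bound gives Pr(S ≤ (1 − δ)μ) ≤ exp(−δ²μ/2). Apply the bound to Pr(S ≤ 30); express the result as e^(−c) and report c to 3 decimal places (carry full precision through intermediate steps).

23.801

Write 30 = (1 − δ)μ, so δ = 1 − 30/98.462 = 0.6953139…
Then the exponent is δ²μ/2 = (μ − 30)²/(2μ) = 23.801291.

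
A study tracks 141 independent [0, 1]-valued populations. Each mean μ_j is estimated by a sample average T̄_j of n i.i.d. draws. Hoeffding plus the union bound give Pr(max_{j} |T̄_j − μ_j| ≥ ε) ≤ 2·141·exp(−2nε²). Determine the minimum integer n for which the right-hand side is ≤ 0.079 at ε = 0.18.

127

Need 2·141·exp(−2nε²) ≤ 0.079, i.e. exp(−2nε²) ≤ 0.079/282.
So 2nε² ≥ ln(282/0.079) = 8.180214.
Hence n ≥ 8.180214/(2·0.18²) = 126.238.
The smallest integer n is 127.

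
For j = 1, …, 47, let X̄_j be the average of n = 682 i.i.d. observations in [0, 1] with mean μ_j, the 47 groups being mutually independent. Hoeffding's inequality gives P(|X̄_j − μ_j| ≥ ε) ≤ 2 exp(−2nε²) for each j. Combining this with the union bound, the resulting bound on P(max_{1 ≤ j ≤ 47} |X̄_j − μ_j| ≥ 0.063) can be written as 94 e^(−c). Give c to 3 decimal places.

5.414

Union bound over the 47 events: P(max_{1 ≤ j ≤ 47} |X̄_j − μ_j| ≥ 0.063) ≤ 47·2·exp(−2nε²) = 94 exp(−2·682·0.063²).
So c = 2·682·0.063² = 5.4137.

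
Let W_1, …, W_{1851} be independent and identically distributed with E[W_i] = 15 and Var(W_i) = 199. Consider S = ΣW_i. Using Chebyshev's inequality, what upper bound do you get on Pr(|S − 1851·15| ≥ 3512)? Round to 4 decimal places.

Var(S) = n·Var(W_i) = 1851·199 = 368349.
Chebyshev: Pr(|S − 1851·15| ≥ 3512) ≤ Var(S)/3512² = 368349/12334144 = 0.0299.

0.0299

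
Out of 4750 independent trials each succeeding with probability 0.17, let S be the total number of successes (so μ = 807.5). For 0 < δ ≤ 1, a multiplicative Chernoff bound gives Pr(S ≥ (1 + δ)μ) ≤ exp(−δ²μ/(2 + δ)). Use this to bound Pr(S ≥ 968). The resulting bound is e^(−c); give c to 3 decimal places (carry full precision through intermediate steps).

14.509

Write 968 = (1 + δ)μ, so δ = 968/807.5 − 1 = 0.1987616…
Then the exponent is δ²μ/(2 + δ) = (968 − μ)² / (μ·(2 + δ)) = 14.508730.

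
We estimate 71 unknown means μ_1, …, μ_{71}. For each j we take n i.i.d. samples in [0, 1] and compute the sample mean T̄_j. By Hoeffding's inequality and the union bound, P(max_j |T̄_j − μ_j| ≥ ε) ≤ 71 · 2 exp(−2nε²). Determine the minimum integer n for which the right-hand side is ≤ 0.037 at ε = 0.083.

599

Need 2·71·exp(−2nε²) ≤ 0.037, i.e. exp(−2nε²) ≤ 0.037/142.
So 2nε² ≥ ln(142/0.037) = 8.252664.
Hence n ≥ 8.252664/(2·0.083²) = 598.974.
The smallest integer n is 599.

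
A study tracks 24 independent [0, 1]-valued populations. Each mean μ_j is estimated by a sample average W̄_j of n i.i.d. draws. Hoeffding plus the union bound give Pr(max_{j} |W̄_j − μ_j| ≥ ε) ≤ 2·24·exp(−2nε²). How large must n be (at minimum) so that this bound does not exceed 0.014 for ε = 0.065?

964

Need 2·24·exp(−2nε²) ≤ 0.014, i.e. exp(−2nε²) ≤ 0.014/48.
So 2nε² ≥ ln(48/0.014) = 8.139899.
Hence n ≥ 8.139899/(2·0.065²) = 963.302.
The smallest integer n is 964.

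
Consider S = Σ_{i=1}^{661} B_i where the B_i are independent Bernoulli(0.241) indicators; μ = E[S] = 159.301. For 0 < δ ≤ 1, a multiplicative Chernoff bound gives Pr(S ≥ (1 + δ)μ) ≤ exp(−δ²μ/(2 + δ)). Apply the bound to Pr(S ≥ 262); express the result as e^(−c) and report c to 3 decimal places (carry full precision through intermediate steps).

Write 262 = (1 + δ)μ, so δ = 262/159.301 − 1 = 0.6446852…
Then the exponent is δ²μ/(2 + δ) = (262 − μ)² / (μ·(2 + δ)) = 25.034559.

25.035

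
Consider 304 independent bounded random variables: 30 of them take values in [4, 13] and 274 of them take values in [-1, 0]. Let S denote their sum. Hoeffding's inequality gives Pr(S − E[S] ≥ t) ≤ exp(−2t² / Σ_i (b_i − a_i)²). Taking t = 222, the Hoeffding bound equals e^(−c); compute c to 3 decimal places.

36.453

Σ(b_i − a_i)² = 30·9² + 274·1² = 2704.
c = 2t² / 2704 = 2·222² / 2704 = 36.4527.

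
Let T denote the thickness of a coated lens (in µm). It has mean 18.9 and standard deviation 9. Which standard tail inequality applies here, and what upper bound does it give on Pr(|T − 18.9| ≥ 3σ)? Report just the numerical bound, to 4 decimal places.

Mean and variance are known, so Chebyshev's inequality applies.
Chebyshev: Pr(|T − μ| ≥ t) ≤ Var(T)/t².
Var(T) = σ² = 9² = 81.
t = 3·9 = 27.
Bound = 81 / 729 = 0.1111.

0.1111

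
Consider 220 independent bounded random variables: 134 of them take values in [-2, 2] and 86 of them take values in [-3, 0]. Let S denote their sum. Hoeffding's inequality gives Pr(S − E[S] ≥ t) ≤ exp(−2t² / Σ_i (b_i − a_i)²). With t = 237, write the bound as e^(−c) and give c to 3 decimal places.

Σ(b_i − a_i)² = 134·4² + 86·3² = 2918.
c = 2t² / 2918 = 2·237² / 2918 = 38.4983.

38.498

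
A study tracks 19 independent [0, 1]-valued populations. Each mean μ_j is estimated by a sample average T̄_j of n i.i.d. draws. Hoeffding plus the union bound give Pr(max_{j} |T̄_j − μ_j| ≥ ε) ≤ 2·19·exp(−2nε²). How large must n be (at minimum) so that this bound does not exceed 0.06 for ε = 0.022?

6665

Need 2·19·exp(−2nε²) ≤ 0.06, i.e. exp(−2nε²) ≤ 0.06/38.
So 2nε² ≥ ln(38/0.06) = 6.450997.
Hence n ≥ 6.450997/(2·0.022²) = 6664.253.
The smallest integer n is 6665.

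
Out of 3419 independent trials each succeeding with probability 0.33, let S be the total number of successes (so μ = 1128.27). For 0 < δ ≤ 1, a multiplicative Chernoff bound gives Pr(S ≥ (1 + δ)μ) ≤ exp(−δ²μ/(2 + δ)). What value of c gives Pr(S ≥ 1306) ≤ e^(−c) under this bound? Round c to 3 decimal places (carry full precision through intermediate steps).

12.976

Write 1306 = (1 + δ)μ, so δ = 1306/1128.27 − 1 = 0.1575244…
Then the exponent is δ²μ/(2 + δ) = (1306 − μ)² / (μ·(2 + δ)) = 12.976355.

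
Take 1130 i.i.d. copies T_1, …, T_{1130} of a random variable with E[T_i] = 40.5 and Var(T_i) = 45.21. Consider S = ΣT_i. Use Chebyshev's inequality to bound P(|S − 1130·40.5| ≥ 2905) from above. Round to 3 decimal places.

0.006

Var(S) = n·Var(T_i) = 1130·45.21 = 51087.3.
Chebyshev: P(|S − 1130·40.5| ≥ 2905) ≤ Var(S)/2905² = 51087.3/8439025 = 0.0061.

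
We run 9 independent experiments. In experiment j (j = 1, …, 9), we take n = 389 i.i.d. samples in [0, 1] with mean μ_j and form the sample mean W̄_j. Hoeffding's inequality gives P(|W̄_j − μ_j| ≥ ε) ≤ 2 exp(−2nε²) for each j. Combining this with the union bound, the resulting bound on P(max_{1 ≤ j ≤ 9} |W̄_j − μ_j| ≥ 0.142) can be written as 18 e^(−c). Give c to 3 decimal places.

Union bound over the 9 events: P(max_{1 ≤ j ≤ 9} |W̄_j − μ_j| ≥ 0.142) ≤ 9·2·exp(−2nε²) = 18 exp(−2·389·0.142²).
So c = 2·389·0.142² = 15.6876.

15.688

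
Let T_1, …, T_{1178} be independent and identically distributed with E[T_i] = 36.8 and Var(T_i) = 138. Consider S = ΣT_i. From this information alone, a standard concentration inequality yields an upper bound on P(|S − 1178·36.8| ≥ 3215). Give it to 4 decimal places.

0.0157

With mean and variance of each term known, Chebyshev's inequality bounds the deviation of the sum (or sample mean).
Var(S) = n·Var(T_i) = 1178·138 = 162564.
Chebyshev: P(|S − 1178·36.8| ≥ 3215) ≤ Var(S)/3215² = 162564/10336225 = 0.0157.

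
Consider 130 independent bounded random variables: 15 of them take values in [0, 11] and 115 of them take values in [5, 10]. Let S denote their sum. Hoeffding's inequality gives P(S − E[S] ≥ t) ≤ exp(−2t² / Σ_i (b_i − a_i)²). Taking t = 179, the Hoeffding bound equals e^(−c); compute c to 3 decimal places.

Σ(b_i − a_i)² = 15·11² + 115·5² = 4690.
c = 2t² / 4690 = 2·179² / 4690 = 13.6635.

13.664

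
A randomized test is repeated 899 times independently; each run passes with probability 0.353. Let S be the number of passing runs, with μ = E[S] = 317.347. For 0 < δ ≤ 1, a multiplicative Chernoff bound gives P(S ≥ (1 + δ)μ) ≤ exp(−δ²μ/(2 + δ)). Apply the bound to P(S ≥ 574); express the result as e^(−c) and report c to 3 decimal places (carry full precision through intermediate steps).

Write 574 = (1 + δ)μ, so δ = 574/317.347 − 1 = 0.8087456…
Then the exponent is δ²μ/(2 + δ) = (574 − μ)² / (μ·(2 + δ)) = 73.900246.

73.900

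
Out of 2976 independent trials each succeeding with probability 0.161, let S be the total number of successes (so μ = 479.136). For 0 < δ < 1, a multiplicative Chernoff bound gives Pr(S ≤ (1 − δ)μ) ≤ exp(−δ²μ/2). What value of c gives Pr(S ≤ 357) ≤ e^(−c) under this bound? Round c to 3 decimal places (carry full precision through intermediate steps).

15.567

Write 357 = (1 − δ)μ, so δ = 1 − 357/479.136 = 0.2549088…
Then the exponent is δ²μ/2 = (μ − 357)²/(2μ) = 15.566773.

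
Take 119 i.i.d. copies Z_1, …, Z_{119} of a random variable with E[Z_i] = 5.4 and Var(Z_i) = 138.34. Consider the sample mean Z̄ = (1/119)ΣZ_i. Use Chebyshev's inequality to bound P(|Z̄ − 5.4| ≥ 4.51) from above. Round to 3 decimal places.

0.057

Var(Z̄) = Var(Z_i)/n = 138.34/119 = 1.1625.
Chebyshev: P(|Z̄ − 5.4| ≥ 4.51) ≤ Var(Z̄)/(4.51)² = 138.34/(119·4.51²) = 0.0572.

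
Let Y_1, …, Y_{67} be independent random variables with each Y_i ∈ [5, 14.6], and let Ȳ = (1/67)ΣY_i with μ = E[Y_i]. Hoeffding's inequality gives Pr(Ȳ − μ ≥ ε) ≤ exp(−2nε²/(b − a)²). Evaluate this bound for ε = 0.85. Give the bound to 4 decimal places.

Exponent: 2nε²/(b − a)² = 2·67·0.85² / 9.6² = 1.05051.
Bound = exp(−1.05051) = 0.34976.

0.3498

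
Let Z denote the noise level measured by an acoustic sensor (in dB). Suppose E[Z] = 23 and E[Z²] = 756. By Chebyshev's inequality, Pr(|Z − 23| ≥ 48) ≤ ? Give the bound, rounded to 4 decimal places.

Var(Z) = E[Z²] − (E[Z])² = 756 − 529 = 227.
Chebyshev's inequality: Pr(|Z − μ| ≥ t) ≤ Var(Z)/t² = 227/2304 = 0.0985.

0.0985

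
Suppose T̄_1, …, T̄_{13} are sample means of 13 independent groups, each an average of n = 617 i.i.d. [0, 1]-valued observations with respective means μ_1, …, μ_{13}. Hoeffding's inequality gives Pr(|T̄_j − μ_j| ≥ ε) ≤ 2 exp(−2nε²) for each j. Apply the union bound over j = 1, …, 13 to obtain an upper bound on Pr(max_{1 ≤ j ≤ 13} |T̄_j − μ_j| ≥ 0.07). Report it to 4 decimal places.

Per-experiment Hoeffding bound: 2·exp(−2·617·0.07²) = 2·exp(−6.04660) = 0.0047318.
Union bound over 13 events: 13·0.0047318 = 0.06151.

0.0615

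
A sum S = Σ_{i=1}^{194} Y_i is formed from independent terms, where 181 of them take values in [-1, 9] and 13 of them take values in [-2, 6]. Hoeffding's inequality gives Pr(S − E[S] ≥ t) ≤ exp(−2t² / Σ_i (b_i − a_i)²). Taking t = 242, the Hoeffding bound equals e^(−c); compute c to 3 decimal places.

Σ(b_i − a_i)² = 181·10² + 13·8² = 18932.
c = 2t² / 18932 = 2·242² / 18932 = 6.1868.

6.187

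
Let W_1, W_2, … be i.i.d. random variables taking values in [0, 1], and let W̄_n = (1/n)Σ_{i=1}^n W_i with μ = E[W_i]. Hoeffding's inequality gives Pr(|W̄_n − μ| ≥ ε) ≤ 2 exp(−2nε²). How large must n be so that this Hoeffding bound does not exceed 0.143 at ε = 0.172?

Require 2·exp(−2nε²) ≤ 0.143, i.e. 2nε² ≥ ln(2/0.143) = 2.638058.
So n ≥ 2.638058 / (2·0.172²) = 44.586.
The smallest integer n is 45.

45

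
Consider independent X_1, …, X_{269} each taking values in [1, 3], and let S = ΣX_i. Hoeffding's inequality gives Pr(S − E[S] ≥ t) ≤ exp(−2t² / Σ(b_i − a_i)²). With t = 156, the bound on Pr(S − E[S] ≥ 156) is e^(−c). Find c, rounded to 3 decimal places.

Σ(b_i − a_i)² = 269·(2)² = 1076.
c = 2t²/1076 = 2·156²/1076 = 45.2342.

45.234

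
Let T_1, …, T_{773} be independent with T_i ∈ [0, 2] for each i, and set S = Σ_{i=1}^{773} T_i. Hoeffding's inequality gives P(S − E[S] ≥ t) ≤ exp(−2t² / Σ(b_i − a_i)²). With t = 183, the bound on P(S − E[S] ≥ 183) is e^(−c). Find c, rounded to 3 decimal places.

21.662

Σ(b_i − a_i)² = 773·(2)² = 3092.
c = 2t²/3092 = 2·183²/3092 = 21.6617.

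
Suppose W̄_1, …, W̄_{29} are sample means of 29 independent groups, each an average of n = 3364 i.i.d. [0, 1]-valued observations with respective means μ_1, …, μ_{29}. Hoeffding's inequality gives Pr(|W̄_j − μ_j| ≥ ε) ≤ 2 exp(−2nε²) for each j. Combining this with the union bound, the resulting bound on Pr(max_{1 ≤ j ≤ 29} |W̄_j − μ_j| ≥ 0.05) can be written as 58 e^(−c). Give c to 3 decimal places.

16.820

Union bound over the 29 events: Pr(max_{1 ≤ j ≤ 29} |W̄_j − μ_j| ≥ 0.05) ≤ 29·2·exp(−2nε²) = 58 exp(−2·3364·0.05²).
So c = 2·3364·0.05² = 16.8200.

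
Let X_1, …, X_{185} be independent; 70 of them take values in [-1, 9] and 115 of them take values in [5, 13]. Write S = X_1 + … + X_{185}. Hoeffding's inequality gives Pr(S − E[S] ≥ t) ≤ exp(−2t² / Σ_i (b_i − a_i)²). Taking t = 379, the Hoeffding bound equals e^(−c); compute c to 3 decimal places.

Σ(b_i − a_i)² = 70·10² + 115·8² = 14360.
c = 2t² / 14360 = 2·379² / 14360 = 20.0057.

20.006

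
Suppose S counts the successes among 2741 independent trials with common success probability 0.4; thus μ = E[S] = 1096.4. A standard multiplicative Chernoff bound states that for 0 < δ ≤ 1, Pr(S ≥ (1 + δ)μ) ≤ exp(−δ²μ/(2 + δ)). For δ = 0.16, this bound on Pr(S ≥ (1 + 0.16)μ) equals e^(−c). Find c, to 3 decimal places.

c = δ²μ/(2 + δ) = 0.16²·1096.4/(2 + 0.16) = 12.9944.

12.994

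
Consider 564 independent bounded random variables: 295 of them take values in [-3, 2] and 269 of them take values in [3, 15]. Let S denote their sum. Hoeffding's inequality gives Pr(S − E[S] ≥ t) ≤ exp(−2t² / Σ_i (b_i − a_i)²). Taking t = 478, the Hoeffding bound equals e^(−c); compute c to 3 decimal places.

Σ(b_i − a_i)² = 295·5² + 269·12² = 46111.
c = 2t² / 46111 = 2·478² / 46111 = 9.9102.

9.910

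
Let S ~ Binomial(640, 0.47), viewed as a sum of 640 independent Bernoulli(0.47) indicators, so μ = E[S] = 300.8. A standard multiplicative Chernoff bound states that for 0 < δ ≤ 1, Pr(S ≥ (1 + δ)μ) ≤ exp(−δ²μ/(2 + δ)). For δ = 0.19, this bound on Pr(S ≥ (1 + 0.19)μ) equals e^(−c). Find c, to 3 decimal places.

4.958

c = δ²μ/(2 + δ) = 0.19²·300.8/(2 + 0.19) = 4.9584.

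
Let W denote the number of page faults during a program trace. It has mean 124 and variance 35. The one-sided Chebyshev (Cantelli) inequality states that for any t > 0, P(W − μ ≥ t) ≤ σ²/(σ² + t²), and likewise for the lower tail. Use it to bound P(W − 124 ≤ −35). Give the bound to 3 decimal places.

0.028

Here σ² = 35 and t = 35, so σ² + t² = 1260.
Cantelli's bound: 35/1260 = 0.0278.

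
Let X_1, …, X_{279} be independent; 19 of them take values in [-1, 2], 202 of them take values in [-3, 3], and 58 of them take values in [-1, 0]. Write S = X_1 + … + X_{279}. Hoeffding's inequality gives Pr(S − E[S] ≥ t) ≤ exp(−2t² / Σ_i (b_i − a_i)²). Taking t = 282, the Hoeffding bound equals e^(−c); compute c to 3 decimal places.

21.204

Σ(b_i − a_i)² = 19·3² + 202·6² + 58·1² = 7501.
c = 2t² / 7501 = 2·282² / 7501 = 21.2036.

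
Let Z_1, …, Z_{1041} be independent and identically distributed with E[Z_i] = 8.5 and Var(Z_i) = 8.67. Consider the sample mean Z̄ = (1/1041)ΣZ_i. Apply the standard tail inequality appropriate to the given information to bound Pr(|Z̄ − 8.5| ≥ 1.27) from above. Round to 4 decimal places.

0.0052

With mean and variance of each term known, Chebyshev's inequality bounds the deviation of the sum (or sample mean).
Var(Z̄) = Var(Z_i)/n = 8.67/1041 = 0.0083285.
Chebyshev: Pr(|Z̄ − 8.5| ≥ 1.27) ≤ Var(Z̄)/(1.27)² = 8.67/(1041·1.27²) = 0.0052.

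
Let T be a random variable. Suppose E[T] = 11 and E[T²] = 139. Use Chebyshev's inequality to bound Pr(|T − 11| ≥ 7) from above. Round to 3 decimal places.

Var(T) = E[T²] − (E[T])² = 139 − 121 = 18.
Chebyshev's inequality: Pr(|T − μ| ≥ t) ≤ Var(T)/t² = 18/49 = 0.3673.

0.367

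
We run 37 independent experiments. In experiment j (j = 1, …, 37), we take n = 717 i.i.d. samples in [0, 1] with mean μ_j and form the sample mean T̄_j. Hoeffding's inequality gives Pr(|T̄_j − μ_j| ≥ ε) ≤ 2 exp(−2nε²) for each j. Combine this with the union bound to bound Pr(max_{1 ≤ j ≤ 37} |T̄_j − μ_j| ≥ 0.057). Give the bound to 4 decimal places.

0.7012

Per-experiment Hoeffding bound: 2·exp(−2·717·0.057²) = 2·exp(−4.65907) = 0.018951.
Union bound over 37 events: 37·0.018951 = 0.70117.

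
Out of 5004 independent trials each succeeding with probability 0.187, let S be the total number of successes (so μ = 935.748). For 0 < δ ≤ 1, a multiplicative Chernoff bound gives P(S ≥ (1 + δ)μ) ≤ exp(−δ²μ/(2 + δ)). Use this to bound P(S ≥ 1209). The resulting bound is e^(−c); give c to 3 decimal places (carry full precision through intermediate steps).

34.814

Write 1209 = (1 + δ)μ, so δ = 1209/935.748 − 1 = 0.2920145…
Then the exponent is δ²μ/(2 + δ) = (1209 − μ)² / (μ·(2 + δ)) = 34.813720.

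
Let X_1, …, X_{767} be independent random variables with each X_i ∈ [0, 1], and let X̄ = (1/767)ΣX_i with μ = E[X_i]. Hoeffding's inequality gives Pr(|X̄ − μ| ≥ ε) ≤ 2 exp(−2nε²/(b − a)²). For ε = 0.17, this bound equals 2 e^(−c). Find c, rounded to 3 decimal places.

c = 2nε²/(b − a)² = 2·767·0.17² / 1² = 44.3326.

44.333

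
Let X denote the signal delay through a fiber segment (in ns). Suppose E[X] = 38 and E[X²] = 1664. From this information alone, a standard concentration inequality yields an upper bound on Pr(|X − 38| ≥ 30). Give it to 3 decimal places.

0.244

The first two moments determine the variance, so Chebyshev's inequality is the sharpest standard bound available.
Var(X) = E[X²] − (E[X])² = 1664 − 1444 = 220.
Chebyshev's inequality: Pr(|X − μ| ≥ t) ≤ Var(X)/t² = 220/900 = 0.2444.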